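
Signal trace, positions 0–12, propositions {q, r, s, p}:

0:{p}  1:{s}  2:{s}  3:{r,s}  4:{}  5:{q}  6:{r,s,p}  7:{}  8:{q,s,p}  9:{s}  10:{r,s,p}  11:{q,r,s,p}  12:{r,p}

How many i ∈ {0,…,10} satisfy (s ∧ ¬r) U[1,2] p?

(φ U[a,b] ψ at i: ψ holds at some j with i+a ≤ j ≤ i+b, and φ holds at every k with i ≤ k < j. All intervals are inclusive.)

Evaluate at each i in [0,10]:
  i=0: ✗ (no rhs in [1,2])
  i=1: ✗ (no rhs in [2,3])
  i=2: ✗ (no rhs in [3,4])
  i=3: ✗ (no rhs in [4,5])
  i=4: ✗ (lhs fails at k=4 before rhs at j=6)
  i=5: ✗ (lhs fails at k=5 before rhs at j=6)
  i=6: ✗ (lhs fails at k=6 before rhs at j=8)
  i=7: ✗ (lhs fails at k=7 before rhs at j=8)
  i=8: ✓ (rhs at j=10; lhs holds on [8,9])
  i=9: ✓ (rhs at j=10; lhs holds on [9,9])
  i=10: ✗ (lhs fails at k=10 before rhs at j=11)
Positions where it holds: {8, 9} → 2.

2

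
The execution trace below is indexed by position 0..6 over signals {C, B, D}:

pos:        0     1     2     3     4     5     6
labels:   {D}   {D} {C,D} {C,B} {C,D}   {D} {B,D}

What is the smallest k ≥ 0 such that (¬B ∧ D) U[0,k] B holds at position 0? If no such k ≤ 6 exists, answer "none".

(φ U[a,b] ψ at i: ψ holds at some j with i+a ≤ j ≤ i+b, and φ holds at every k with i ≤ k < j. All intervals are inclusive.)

3

Need earliest j ≥ 0 with B, and (¬B ∧ D) at every k in [0,j-1].
  j=0: rhs fails.
  j=1: rhs fails.
  j=2: rhs fails.
  j=3: rhs holds; lhs holds on [0,2]. k = 3.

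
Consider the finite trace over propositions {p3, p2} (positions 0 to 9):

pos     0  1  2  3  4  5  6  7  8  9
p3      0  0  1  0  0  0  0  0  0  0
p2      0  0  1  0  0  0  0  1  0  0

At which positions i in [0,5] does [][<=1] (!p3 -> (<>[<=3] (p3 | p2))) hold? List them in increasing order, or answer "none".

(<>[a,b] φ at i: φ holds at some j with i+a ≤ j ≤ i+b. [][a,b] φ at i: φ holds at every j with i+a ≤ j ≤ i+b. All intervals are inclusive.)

Evaluate at each i in [0,5]:
  i=0: ✓ (all of [0,1])
  i=1: ✓ (all of [1,2])
  i=2: ✗ (fails at j=3)
  i=3: ✗ (fails at j=3)
  i=4: ✓ (all of [4,5])
  i=5: ✓ (all of [5,6])

0, 1, 4, 5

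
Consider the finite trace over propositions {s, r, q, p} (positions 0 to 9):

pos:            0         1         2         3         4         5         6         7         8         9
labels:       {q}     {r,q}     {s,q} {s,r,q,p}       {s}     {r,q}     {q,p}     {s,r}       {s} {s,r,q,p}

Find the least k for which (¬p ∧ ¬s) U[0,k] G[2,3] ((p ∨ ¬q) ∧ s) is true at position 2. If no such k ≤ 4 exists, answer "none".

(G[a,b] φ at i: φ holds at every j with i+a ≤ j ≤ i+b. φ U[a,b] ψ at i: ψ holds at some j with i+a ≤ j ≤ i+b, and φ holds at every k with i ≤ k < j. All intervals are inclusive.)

Need earliest j ≥ 2 with G[2,3] ((p ∨ ¬q) ∧ s), and (¬p ∧ ¬s) at every k in [2,j-1].
  j=2: rhs fails.
  j=3: rhs fails.
  j=4: rhs fails.
  j=5: rhs holds but lhs fails at k=2.
  j=6: rhs holds but lhs fails at k=2.
No witness within the range → none.

none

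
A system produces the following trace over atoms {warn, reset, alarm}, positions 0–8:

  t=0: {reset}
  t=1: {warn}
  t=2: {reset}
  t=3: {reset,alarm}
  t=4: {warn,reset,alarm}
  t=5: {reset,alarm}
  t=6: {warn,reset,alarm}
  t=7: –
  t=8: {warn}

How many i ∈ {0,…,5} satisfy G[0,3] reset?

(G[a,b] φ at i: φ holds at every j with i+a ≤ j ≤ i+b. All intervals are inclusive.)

Evaluate at each i in [0,5]:
  i=0: ✗ (fails at j=1)
  i=1: ✗ (fails at j=1)
  i=2: ✓ (all of [2,5])
  i=3: ✓ (all of [3,6])
  i=4: ✗ (fails at j=7)
  i=5: ✗ (fails at j=7)
Positions where it holds: {2, 3} → 2.

2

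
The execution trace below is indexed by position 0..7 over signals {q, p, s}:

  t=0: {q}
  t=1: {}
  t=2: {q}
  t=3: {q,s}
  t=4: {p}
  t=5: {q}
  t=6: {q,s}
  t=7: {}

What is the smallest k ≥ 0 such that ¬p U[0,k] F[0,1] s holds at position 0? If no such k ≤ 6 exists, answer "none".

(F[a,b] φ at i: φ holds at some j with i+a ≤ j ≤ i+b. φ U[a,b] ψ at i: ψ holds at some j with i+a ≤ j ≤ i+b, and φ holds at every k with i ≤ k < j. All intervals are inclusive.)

Need earliest j ≥ 0 with F[0,1] s, and ¬p at every k in [0,j-1].
  j=0: rhs fails.
  j=1: rhs fails.
  j=2: rhs holds; lhs holds on [0,1]. k = 2.

2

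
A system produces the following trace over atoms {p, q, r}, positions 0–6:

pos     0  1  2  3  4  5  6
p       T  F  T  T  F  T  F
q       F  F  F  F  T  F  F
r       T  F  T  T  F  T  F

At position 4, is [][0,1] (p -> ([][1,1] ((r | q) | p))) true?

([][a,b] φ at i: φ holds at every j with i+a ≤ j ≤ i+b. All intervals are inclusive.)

Check (p -> ([][1,1] ((r | q) | p))) at every j in [4,5]:
  j=4: antecedent false → ✓
  j=5: antecedent true; consequent fails at 6 → ✗
Fails at j=5 → formula fails.

Does not hold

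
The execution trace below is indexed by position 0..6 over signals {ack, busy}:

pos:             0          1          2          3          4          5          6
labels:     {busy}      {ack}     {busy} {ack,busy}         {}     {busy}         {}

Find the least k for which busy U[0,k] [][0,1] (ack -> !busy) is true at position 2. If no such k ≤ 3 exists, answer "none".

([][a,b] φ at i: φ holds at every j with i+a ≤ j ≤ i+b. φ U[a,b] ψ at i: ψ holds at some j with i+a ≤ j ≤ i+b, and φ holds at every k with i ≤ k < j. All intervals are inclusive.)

2

Need earliest j ≥ 2 with [][0,1] (ack -> !busy), and busy at every k in [2,j-1].
  j=2: rhs fails.
  j=3: rhs fails.
  j=4: rhs holds; lhs holds on [2,3]. k = 2.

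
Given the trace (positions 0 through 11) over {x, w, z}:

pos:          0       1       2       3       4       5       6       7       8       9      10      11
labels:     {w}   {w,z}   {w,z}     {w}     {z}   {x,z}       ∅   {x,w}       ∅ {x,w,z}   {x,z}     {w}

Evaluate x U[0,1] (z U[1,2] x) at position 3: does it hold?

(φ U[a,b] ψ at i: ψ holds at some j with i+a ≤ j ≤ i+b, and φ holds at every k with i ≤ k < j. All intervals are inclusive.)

Does not hold

Need some j in [3,4] with (z U[1,2] x), and x at every k in [3,j-1].
  j=3: (z U[1,2] x) — fails.
  j=4: (z U[1,2] x) holds, but x fails at k=3 → not this j.
No j in the window works → until fails.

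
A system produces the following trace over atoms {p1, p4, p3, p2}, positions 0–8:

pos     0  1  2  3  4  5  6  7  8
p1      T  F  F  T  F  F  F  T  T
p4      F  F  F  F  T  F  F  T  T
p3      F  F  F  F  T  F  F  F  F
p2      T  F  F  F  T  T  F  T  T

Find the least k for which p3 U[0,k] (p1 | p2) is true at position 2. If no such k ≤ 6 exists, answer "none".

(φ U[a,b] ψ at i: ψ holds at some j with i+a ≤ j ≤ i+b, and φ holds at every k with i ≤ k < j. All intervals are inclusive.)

Need earliest j ≥ 2 with (p1 | p2), and p3 at every k in [2,j-1].
  j=2: rhs fails.
  j=3: rhs holds but lhs fails at k=2.
  j=4: rhs holds but lhs fails at k=2.
  j=5: rhs holds but lhs fails at k=2.
  j=6: rhs fails.
  j=7: rhs holds but lhs fails at k=2.
  j=8: rhs holds but lhs fails at k=2.
No witness within the range → none.

none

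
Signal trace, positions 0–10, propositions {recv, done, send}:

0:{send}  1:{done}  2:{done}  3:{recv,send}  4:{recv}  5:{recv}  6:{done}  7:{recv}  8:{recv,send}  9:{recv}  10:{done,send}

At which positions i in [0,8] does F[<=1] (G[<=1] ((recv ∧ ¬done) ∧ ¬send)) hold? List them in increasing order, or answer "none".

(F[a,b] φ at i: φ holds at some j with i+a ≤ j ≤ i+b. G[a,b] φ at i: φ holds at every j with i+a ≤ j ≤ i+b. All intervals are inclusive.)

Evaluate at each i in [0,8]:
  i=0: ✗ (none in [0,1])
  i=1: ✗ (none in [1,2])
  i=2: ✗ (none in [2,3])
  i=3: ✓ (witness j=4)
  i=4: ✓ (witness j=4)
  i=5: ✗ (none in [5,6])
  i=6: ✗ (none in [6,7])
  i=7: ✗ (none in [7,8])
  i=8: ✗ (none in [8,9])

3, 4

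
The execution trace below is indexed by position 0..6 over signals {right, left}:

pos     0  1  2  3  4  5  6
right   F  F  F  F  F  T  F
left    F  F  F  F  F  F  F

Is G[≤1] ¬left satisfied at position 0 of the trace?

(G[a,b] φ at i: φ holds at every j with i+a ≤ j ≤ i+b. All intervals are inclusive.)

Check ¬left at every j in [0,1]:
  j=0: true
  j=1: true
All positions satisfy it → formula holds.

Holds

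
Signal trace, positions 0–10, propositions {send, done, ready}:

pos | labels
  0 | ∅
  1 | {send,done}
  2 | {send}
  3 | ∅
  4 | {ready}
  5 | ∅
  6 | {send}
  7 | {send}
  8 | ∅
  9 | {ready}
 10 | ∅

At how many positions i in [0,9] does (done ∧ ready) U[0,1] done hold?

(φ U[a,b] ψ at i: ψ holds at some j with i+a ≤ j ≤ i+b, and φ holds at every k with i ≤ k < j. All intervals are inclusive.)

Evaluate at each i in [0,9]:
  i=0: ✗ (lhs fails at k=0 before rhs at j=1)
  i=1: ✓ (rhs at j=1)
  i=2: ✗ (no rhs in [2,3])
  i=3: ✗ (no rhs in [3,4])
  i=4: ✗ (no rhs in [4,5])
  i=5: ✗ (no rhs in [5,6])
  i=6: ✗ (no rhs in [6,7])
  i=7: ✗ (no rhs in [7,8])
  i=8: ✗ (no rhs in [8,9])
  i=9: ✗ (no rhs in [9,10])
Positions where it holds: {1} → 1.

1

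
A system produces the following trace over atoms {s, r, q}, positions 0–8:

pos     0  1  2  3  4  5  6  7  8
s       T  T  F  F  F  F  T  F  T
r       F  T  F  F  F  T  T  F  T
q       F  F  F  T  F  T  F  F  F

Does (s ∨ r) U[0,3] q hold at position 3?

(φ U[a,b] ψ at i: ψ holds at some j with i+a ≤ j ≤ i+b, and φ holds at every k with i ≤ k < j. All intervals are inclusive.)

Need some j in [3,6] with q, and (s ∨ r) at every k in [3,j-1].
  j=3: q holds; no prefix to check → satisfied.

Yes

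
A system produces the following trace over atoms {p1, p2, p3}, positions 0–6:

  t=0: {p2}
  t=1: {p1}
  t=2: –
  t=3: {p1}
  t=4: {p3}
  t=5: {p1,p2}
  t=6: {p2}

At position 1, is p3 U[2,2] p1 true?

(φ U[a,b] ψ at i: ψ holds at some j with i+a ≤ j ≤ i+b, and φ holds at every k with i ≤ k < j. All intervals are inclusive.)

Need some j in [3,3] with p1, and p3 at every k in [1,j-1].
  j=3: p1 holds, but p3 fails at k=1 → not this j.
No j in the window works → until fails.

False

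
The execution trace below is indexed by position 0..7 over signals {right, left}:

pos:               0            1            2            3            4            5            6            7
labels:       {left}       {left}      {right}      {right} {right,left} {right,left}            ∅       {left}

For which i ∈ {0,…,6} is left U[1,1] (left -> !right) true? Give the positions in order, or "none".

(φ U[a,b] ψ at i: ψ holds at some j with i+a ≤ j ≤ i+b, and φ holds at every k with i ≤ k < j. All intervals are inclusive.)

0, 1, 5

Evaluate at each i in [0,6]:
  i=0: ✓ (rhs at j=1; lhs holds on [0,0])
  i=1: ✓ (rhs at j=2; lhs holds on [1,1])
  i=2: ✗ (lhs fails at k=2 before rhs at j=3)
  i=3: ✗ (no rhs in [4,4])
  i=4: ✗ (no rhs in [5,5])
  i=5: ✓ (rhs at j=6; lhs holds on [5,5])
  i=6: ✗ (lhs fails at k=6 before rhs at j=7)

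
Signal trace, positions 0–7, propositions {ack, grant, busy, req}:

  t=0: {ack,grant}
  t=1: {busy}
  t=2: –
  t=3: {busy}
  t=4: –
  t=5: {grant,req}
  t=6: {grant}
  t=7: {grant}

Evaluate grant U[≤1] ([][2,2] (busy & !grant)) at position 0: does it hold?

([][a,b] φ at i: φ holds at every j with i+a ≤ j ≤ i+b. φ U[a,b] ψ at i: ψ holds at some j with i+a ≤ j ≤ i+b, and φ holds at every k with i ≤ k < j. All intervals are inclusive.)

Yes

Need some j in [0,1] with [][2,2] (busy & !grant), and grant at every k in [0,j-1].
  j=0: [][2,2] (busy & !grant) — fails at 2.
  j=1: [][2,2] (busy & !grant) holds; grant holds at every k in [0,0] → satisfied.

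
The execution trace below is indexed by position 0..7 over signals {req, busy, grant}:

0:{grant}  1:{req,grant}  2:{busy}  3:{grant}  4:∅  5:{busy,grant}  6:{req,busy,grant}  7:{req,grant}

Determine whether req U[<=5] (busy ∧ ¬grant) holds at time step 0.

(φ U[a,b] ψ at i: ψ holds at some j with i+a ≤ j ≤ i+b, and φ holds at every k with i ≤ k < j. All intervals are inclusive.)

Does not hold

Need some j in [0,5] with (busy ∧ ¬grant), and req at every k in [0,j-1].
  j=0: (busy ∧ ¬grant) false.
  j=1: (busy ∧ ¬grant) false.
  j=2: (busy ∧ ¬grant) holds, but req fails at k=0 → not this j.
  j=3: (busy ∧ ¬grant) false.
  j=4: (busy ∧ ¬grant) false.
  j=5: (busy ∧ ¬grant) false.
No j in the window works → until fails.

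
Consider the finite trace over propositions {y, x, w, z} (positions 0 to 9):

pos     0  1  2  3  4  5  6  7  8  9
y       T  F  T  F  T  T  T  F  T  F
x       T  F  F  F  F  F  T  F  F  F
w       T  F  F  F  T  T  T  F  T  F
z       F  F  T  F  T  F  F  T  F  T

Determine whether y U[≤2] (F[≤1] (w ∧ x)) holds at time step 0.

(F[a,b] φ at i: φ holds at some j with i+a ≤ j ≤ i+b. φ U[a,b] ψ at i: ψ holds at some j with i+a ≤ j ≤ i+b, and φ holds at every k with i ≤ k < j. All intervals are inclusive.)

Holds

Need some j in [0,2] with F[≤1] (w ∧ x), and y at every k in [0,j-1].
  j=0: F[≤1] (w ∧ x) holds; no prefix to check → satisfied.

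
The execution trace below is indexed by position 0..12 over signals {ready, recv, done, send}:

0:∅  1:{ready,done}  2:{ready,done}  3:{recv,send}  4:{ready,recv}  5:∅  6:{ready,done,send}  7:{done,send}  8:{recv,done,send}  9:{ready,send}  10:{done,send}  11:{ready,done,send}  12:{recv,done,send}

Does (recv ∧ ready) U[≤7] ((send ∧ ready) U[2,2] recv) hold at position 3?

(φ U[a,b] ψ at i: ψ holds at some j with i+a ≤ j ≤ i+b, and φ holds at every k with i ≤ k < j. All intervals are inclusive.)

No

Need some j in [3,10] with ((send ∧ ready) U[2,2] recv), and (recv ∧ ready) at every k in [3,j-1].
  j=3: ((send ∧ ready) U[2,2] recv) — fails.
  j=4: ((send ∧ ready) U[2,2] recv) — fails.
  j=5: ((send ∧ ready) U[2,2] recv) — fails.
  j=6: ((send ∧ ready) U[2,2] recv) — fails.
  j=7: ((send ∧ ready) U[2,2] recv) — fails.
  j=8: ((send ∧ ready) U[2,2] recv) — fails.
  j=9: ((send ∧ ready) U[2,2] recv) — fails.
  j=10: ((send ∧ ready) U[2,2] recv) — fails.
No j in the window works → until fails.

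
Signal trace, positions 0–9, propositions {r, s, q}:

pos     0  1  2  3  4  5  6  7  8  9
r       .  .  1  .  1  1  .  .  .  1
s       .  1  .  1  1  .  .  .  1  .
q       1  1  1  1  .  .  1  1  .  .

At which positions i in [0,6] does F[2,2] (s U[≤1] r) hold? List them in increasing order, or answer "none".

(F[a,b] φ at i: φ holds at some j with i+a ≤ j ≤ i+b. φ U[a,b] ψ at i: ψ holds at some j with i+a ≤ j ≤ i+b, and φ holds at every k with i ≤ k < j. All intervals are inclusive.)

Evaluate at each i in [0,6]:
  i=0: ✓ (witness j=2)
  i=1: ✓ (witness j=3)
  i=2: ✓ (witness j=4)
  i=3: ✓ (witness j=5)
  i=4: ✗ (none in [6,6])
  i=5: ✗ (none in [7,7])
  i=6: ✓ (witness j=8)

0, 1, 2, 3, 6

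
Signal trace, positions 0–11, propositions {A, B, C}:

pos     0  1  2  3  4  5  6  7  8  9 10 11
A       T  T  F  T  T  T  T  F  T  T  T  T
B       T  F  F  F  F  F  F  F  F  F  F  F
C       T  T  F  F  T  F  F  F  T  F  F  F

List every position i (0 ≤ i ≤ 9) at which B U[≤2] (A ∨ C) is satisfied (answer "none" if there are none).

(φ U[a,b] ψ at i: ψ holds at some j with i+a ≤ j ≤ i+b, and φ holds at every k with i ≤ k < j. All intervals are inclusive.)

0, 1, 3, 4, 5, 6, 8, 9

Evaluate at each i in [0,9]:
  i=0: ✓ (rhs at j=0)
  i=1: ✓ (rhs at j=1)
  i=2: ✗ (lhs fails at k=2 before rhs at j=3)
  i=3: ✓ (rhs at j=3)
  i=4: ✓ (rhs at j=4)
  i=5: ✓ (rhs at j=5)
  i=6: ✓ (rhs at j=6)
  i=7: ✗ (lhs fails at k=7 before rhs at j=8)
  i=8: ✓ (rhs at j=8)
  i=9: ✓ (rhs at j=9)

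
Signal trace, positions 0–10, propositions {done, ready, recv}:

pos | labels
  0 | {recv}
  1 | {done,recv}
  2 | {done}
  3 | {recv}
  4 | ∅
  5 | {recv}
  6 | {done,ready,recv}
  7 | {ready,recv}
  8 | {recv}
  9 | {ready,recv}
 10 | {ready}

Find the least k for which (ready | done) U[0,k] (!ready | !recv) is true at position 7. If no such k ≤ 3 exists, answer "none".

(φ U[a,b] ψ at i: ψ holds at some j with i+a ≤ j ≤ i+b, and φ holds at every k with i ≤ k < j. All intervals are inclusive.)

Need earliest j ≥ 7 with (!ready | !recv), and (ready | done) at every k in [7,j-1].
  j=7: rhs fails.
  j=8: rhs holds; lhs holds on [7,7]. k = 1.

1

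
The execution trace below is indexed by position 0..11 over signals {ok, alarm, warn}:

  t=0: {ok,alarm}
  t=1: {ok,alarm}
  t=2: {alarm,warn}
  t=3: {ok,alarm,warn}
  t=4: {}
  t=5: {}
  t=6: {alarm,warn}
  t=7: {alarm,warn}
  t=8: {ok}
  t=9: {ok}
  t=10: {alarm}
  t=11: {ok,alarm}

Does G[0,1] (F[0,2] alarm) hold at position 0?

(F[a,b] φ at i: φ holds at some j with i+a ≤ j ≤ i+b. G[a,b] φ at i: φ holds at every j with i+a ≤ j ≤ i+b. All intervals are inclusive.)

True

Check F[0,2] alarm at every j in [0,1]:
  j=0: holds (witness at 0)
  j=1: holds (witness at 1)
All positions satisfy it → formula holds.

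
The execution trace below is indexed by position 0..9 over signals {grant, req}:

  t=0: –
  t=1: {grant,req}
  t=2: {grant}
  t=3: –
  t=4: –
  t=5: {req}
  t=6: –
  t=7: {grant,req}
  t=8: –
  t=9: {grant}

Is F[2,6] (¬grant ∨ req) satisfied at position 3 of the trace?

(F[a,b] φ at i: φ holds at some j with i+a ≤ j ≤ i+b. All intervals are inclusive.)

Check (¬grant ∨ req) at each j in [5,9]:
  j=5: true
  j=6: true
  j=7: true
  j=8: true
  j=9: false
Found at j=5 → formula holds.

Yes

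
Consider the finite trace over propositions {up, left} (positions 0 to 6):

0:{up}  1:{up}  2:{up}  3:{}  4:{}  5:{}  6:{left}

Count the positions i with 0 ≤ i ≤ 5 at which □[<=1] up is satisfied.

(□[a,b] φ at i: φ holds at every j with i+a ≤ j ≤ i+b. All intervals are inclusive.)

2

Evaluate at each i in [0,5]:
  i=0: ✓ (all of [0,1])
  i=1: ✓ (all of [1,2])
  i=2: ✗ (fails at j=3)
  i=3: ✗ (fails at j=3)
  i=4: ✗ (fails at j=4)
  i=5: ✗ (fails at j=5)
Positions where it holds: {0, 1} → 2.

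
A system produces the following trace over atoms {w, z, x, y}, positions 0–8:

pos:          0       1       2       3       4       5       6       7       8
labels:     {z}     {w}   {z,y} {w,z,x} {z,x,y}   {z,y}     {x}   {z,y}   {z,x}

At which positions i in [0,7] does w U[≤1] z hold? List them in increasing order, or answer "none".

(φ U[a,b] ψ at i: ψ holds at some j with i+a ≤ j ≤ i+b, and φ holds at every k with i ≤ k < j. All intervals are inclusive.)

Evaluate at each i in [0,7]:
  i=0: ✓ (rhs at j=0)
  i=1: ✓ (rhs at j=2; lhs holds on [1,1])
  i=2: ✓ (rhs at j=2)
  i=3: ✓ (rhs at j=3)
  i=4: ✓ (rhs at j=4)
  i=5: ✓ (rhs at j=5)
  i=6: ✗ (lhs fails at k=6 before rhs at j=7)
  i=7: ✓ (rhs at j=7)

0, 1, 2, 3, 4, 5, 7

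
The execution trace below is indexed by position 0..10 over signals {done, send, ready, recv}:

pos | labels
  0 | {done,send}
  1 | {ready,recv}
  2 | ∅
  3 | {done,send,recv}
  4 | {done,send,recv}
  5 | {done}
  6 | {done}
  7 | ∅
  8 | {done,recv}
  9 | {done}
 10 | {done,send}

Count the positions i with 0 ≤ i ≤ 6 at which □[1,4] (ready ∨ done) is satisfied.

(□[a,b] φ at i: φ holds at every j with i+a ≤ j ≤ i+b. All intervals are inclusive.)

Evaluate at each i in [0,6]:
  i=0: ✗ (fails at j=2)
  i=1: ✗ (fails at j=2)
  i=2: ✓ (all of [3,6])
  i=3: ✗ (fails at j=7)
  i=4: ✗ (fails at j=7)
  i=5: ✗ (fails at j=7)
  i=6: ✗ (fails at j=7)
Positions where it holds: {2} → 1.

1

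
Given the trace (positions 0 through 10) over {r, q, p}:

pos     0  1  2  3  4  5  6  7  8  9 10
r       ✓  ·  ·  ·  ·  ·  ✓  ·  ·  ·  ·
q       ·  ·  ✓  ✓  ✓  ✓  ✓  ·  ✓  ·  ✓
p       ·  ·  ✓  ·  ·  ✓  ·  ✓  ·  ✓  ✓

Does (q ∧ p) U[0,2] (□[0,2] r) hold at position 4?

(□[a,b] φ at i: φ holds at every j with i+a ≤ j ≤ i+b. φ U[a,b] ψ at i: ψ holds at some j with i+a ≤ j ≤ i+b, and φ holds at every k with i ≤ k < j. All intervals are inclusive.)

Need some j in [4,6] with □[0,2] r, and (q ∧ p) at every k in [4,j-1].
  j=4: □[0,2] r — fails at 4.
  j=5: □[0,2] r — fails at 5.
  j=6: □[0,2] r — fails at 7.
No j in the window works → until fails.

False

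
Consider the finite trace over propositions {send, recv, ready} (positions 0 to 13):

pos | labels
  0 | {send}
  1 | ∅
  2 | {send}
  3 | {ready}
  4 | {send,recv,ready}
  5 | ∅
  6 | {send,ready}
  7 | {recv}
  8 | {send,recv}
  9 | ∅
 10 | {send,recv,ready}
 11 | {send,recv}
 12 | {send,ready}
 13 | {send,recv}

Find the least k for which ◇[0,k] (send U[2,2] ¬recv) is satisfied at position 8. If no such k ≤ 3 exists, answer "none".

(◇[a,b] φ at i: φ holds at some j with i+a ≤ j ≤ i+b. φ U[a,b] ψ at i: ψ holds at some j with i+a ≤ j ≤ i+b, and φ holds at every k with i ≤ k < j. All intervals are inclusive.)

Scan j = 8,9,… for (send U[2,2] ¬recv):
  j=8: fails
  j=9: fails
  j=10: holds
First hit at j=10, so smallest k = 10-8 = 2.

2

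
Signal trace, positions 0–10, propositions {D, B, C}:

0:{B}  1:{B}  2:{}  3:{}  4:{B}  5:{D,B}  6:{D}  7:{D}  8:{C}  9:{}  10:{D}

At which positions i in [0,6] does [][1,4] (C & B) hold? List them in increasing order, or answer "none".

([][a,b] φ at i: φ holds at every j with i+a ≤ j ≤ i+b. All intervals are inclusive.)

none

Evaluate at each i in [0,6]:
  i=0: ✗ (fails at j=1)
  i=1: ✗ (fails at j=2)
  i=2: ✗ (fails at j=3)
  i=3: ✗ (fails at j=4)
  i=4: ✗ (fails at j=5)
  i=5: ✗ (fails at j=6)
  i=6: ✗ (fails at j=7)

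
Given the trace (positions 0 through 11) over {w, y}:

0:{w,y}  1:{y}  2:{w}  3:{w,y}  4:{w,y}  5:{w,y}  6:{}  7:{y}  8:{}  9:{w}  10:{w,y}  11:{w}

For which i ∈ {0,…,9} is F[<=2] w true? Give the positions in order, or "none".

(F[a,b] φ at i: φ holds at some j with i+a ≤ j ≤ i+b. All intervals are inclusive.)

Evaluate at each i in [0,9]:
  i=0: ✓ (witness j=0)
  i=1: ✓ (witness j=2)
  i=2: ✓ (witness j=2)
  i=3: ✓ (witness j=3)
  i=4: ✓ (witness j=4)
  i=5: ✓ (witness j=5)
  i=6: ✗ (none in [6,8])
  i=7: ✓ (witness j=9)
  i=8: ✓ (witness j=9)
  i=9: ✓ (witness j=9)

0, 1, 2, 3, 4, 5, 7, 8, 9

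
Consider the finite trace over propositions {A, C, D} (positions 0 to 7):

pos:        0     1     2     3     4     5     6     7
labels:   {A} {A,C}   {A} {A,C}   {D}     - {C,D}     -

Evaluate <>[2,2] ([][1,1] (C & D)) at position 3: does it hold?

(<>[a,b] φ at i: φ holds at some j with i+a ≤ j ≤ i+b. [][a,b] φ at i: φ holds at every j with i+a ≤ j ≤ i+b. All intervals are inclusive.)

Check [][1,1] (C & D) at each j in [5,5]:
  j=5: holds on [6,6]
Found at j=5 → formula holds.

True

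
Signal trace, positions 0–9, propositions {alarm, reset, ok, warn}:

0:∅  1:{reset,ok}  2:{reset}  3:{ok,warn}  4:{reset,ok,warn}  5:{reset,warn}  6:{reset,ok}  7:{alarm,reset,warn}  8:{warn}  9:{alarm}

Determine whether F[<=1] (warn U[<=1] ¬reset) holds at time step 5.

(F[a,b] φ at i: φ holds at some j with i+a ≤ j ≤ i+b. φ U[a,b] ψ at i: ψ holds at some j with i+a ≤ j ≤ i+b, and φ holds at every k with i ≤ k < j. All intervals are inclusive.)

Check (warn U[<=1] ¬reset) at each j in [5,6]:
  j=5: fails
  j=6: fails
No position in the window satisfies it → formula fails.

Does not hold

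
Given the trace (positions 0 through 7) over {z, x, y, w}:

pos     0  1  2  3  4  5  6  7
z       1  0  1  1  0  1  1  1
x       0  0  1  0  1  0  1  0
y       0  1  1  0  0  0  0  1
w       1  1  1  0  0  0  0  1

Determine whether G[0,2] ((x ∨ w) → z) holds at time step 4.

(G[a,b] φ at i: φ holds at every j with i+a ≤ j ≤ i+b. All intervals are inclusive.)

False

Check ((x ∨ w) → z) at every j in [4,6]:
  j=4: antecedent true; consequent false → ✗
  j=5: antecedent false → ✓
  j=6: antecedent true; consequent true → ✓
Fails at j=4 → formula fails.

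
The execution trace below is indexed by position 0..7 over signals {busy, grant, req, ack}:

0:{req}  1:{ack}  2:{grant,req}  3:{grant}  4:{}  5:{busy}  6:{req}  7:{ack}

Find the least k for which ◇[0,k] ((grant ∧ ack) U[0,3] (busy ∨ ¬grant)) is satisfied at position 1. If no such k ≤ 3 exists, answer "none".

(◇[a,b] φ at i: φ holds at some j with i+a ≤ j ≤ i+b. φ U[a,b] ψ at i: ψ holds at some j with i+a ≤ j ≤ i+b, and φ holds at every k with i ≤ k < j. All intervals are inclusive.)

Scan j = 1,2,… for ((grant ∧ ack) U[0,3] (busy ∨ ¬grant)):
  j=1: holds
First hit at j=1, so smallest k = 1-1 = 0.

0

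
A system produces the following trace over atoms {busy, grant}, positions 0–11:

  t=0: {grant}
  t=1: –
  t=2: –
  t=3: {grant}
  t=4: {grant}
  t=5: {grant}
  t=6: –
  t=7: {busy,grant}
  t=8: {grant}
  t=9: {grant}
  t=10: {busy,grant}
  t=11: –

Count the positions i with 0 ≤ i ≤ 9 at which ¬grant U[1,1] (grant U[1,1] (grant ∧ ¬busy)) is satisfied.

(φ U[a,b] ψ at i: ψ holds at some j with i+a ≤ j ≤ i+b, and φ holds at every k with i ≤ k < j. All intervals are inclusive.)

Evaluate at each i in [0,9]:
  i=0: ✗ (no rhs in [1,1])
  i=1: ✗ (no rhs in [2,2])
  i=2: ✓ (rhs at j=3; lhs holds on [2,2])
  i=3: ✗ (lhs fails at k=3 before rhs at j=4)
  i=4: ✗ (no rhs in [5,5])
  i=5: ✗ (no rhs in [6,6])
  i=6: ✓ (rhs at j=7; lhs holds on [6,6])
  i=7: ✗ (lhs fails at k=7 before rhs at j=8)
  i=8: ✗ (no rhs in [9,9])
  i=9: ✗ (no rhs in [10,10])
Positions where it holds: {2, 6} → 2.

2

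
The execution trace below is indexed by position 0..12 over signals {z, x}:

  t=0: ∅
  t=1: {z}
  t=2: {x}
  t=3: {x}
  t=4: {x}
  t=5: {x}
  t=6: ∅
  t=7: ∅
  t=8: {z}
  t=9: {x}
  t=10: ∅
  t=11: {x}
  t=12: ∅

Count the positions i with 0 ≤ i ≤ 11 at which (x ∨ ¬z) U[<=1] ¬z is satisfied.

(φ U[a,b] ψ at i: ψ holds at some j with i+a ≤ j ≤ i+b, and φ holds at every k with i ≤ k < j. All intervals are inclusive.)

Evaluate at each i in [0,11]:
  i=0: ✓ (rhs at j=0)
  i=1: ✗ (lhs fails at k=1 before rhs at j=2)
  i=2: ✓ (rhs at j=2)
  i=3: ✓ (rhs at j=3)
  i=4: ✓ (rhs at j=4)
  i=5: ✓ (rhs at j=5)
  i=6: ✓ (rhs at j=6)
  i=7: ✓ (rhs at j=7)
  i=8: ✗ (lhs fails at k=8 before rhs at j=9)
  i=9: ✓ (rhs at j=9)
  i=10: ✓ (rhs at j=10)
  i=11: ✓ (rhs at j=11)
Positions where it holds: {0, 2, 3, 4, 5, 6, 7, 9, 10, 11} → 10.

10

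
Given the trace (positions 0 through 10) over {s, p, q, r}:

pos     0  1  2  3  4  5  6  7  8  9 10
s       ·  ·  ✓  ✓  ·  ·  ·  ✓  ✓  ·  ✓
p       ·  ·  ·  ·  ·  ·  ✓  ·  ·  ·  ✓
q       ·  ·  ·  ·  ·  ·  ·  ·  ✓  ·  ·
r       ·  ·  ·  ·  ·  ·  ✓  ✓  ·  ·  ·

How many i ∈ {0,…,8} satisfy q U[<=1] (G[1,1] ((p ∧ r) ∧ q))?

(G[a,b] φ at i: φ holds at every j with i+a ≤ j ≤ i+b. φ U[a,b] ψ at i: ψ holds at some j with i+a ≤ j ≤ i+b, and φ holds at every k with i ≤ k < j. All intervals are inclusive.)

0

Evaluate at each i in [0,8]:
  i=0: ✗ (no rhs in [0,1])
  i=1: ✗ (no rhs in [1,2])
  i=2: ✗ (no rhs in [2,3])
  i=3: ✗ (no rhs in [3,4])
  i=4: ✗ (no rhs in [4,5])
  i=5: ✗ (no rhs in [5,6])
  i=6: ✗ (no rhs in [6,7])
  i=7: ✗ (no rhs in [7,8])
  i=8: ✗ (no rhs in [8,9])
Positions where it holds: {} → 0.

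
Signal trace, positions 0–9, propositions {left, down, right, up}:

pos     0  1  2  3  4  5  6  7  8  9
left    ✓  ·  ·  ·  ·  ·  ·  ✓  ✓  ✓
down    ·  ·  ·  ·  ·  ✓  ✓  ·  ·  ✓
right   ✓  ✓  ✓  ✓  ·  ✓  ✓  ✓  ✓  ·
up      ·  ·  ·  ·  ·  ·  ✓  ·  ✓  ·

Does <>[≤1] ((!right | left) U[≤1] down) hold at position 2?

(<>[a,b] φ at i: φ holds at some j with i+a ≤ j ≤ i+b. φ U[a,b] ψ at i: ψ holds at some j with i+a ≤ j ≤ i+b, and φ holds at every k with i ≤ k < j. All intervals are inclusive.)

No

Check ((!right | left) U[≤1] down) at each j in [2,3]:
  j=2: fails
  j=3: fails
No position in the window satisfies it → formula fails.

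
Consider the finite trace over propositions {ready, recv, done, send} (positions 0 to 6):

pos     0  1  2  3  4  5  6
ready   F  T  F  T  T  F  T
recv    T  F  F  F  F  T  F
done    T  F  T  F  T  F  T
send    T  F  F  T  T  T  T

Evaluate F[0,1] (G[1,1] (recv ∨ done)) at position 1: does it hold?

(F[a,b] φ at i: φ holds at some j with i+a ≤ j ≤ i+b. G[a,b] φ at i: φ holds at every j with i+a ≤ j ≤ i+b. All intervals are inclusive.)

Yes

Check G[1,1] (recv ∨ done) at each j in [1,2]:
  j=1: holds on [2,2]
  j=2: fails at 3
Found at j=1 → formula holds.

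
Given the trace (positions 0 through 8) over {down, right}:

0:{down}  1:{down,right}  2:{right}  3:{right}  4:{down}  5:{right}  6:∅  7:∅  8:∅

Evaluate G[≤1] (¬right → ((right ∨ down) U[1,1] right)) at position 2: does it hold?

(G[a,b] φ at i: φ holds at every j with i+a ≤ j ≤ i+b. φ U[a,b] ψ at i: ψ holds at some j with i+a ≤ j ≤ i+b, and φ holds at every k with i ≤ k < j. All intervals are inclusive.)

True

Check (¬right → ((right ∨ down) U[1,1] right)) at every j in [2,3]:
  j=2: antecedent false → ✓
  j=3: antecedent false → ✓
All positions satisfy it → formula holds.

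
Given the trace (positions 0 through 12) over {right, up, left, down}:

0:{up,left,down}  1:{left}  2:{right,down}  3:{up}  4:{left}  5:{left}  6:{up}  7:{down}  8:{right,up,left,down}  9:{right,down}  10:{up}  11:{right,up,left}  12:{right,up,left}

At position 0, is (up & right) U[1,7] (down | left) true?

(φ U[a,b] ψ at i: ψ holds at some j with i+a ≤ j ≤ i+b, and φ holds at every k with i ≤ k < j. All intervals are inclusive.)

Need some j in [1,7] with (down | left), and (up & right) at every k in [0,j-1].
  j=1: (down | left) holds, but (up & right) fails at k=0 → not this j.
  j=2: (down | left) holds, but (up & right) fails at k=0 → not this j.
  j=3: (down | left) false.
  j=4: (down | left) holds, but (up & right) fails at k=0 → not this j.
  j=5: (down | left) holds, but (up & right) fails at k=0 → not this j.
  j=6: (down | left) false.
  j=7: (down | left) holds, but (up & right) fails at k=0 → not this j.
No j in the window works → until fails.

Does not hold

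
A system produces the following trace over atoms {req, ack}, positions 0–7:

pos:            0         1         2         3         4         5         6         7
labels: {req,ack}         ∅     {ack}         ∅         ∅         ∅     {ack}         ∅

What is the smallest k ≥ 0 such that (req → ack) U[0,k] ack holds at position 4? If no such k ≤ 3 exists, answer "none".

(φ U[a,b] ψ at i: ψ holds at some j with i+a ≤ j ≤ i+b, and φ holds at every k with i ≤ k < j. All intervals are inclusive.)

2

Need earliest j ≥ 4 with ack, and (req → ack) at every k in [4,j-1].
  j=4: rhs fails.
  j=5: rhs fails.
  j=6: rhs holds; lhs holds on [4,5]. k = 2.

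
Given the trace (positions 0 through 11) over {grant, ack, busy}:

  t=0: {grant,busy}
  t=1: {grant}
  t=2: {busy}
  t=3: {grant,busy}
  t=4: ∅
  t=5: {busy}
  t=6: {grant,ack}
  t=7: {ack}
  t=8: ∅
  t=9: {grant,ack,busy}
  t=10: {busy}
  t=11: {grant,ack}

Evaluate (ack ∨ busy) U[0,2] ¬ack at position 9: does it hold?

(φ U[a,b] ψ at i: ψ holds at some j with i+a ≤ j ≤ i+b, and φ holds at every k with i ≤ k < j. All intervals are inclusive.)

Yes

Need some j in [9,11] with ¬ack, and (ack ∨ busy) at every k in [9,j-1].
  j=9: ¬ack false.
  j=10: ¬ack holds; (ack ∨ busy) holds at every k in [9,9] → satisfied.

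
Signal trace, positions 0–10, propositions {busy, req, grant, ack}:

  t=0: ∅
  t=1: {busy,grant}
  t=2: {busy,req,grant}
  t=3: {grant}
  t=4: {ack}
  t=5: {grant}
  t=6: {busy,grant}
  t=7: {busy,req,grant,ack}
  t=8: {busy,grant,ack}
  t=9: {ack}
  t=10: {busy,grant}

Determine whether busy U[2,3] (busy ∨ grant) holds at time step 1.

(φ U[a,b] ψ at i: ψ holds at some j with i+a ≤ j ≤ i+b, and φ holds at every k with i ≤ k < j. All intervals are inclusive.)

True

Need some j in [3,4] with (busy ∨ grant), and busy at every k in [1,j-1].
  j=3: (busy ∨ grant) holds; busy holds at every k in [1,2] → satisfied.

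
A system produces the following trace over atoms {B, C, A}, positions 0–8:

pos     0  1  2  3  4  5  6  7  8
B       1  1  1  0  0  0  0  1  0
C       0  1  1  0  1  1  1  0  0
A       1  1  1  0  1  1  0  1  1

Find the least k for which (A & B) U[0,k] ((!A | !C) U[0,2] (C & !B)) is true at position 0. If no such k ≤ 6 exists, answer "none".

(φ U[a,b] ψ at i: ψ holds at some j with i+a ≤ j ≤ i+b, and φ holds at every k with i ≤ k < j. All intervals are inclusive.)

Need earliest j ≥ 0 with ((!A | !C) U[0,2] (C & !B)), and (A & B) at every k in [0,j-1].
  j=0: rhs fails.
  j=1: rhs fails.
  j=2: rhs fails.
  j=3: rhs holds; lhs holds on [0,2]. k = 3.

3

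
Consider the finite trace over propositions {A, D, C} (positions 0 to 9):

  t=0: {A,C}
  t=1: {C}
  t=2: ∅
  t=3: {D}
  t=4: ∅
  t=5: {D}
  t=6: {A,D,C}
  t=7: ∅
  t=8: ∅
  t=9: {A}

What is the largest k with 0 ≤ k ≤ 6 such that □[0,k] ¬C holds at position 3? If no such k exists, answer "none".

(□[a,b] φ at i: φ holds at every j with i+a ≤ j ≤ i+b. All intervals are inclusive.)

2

¬C must hold from j=3 onward; find where it first fails.
  j=3: holds
  j=4: holds
  j=5: holds
  j=6: fails
Holds on [3,5], so largest k = 2.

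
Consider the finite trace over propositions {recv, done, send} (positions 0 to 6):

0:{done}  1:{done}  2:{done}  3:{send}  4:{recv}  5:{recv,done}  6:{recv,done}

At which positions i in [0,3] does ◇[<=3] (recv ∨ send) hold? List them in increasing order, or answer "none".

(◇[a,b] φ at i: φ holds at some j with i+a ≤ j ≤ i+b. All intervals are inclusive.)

0, 1, 2, 3

Evaluate at each i in [0,3]:
  i=0: ✓ (witness j=3)
  i=1: ✓ (witness j=3)
  i=2: ✓ (witness j=3)
  i=3: ✓ (witness j=3)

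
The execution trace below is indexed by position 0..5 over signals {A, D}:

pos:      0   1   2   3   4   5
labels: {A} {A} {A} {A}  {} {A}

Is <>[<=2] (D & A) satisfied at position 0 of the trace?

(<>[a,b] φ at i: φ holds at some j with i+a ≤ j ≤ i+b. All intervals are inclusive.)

False

Check (D & A) at each j in [0,2]:
  j=0: false
  j=1: false
  j=2: false
No position in the window satisfies it → formula fails.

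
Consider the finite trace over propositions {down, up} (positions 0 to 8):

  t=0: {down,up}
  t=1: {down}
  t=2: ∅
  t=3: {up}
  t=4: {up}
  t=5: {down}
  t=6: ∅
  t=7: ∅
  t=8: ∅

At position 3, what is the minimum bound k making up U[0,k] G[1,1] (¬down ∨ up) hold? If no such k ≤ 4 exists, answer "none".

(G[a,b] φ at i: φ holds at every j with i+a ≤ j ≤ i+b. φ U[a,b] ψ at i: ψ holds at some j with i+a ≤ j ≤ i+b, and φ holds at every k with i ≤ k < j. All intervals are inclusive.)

0

Need earliest j ≥ 3 with G[1,1] (¬down ∨ up), and up at every k in [3,j-1].
  j=3: rhs holds (empty prefix). k = 0.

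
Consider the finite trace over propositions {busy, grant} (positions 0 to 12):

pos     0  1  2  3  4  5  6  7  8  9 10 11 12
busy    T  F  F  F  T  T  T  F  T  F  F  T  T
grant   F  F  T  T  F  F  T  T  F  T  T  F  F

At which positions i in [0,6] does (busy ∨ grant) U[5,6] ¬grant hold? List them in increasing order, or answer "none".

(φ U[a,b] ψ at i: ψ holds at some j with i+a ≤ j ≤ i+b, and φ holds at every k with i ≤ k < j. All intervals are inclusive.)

2, 3, 5, 6

Evaluate at each i in [0,6]:
  i=0: ✗ (lhs fails at k=1 before rhs at j=5)
  i=1: ✗ (no rhs in [6,7])
  i=2: ✓ (rhs at j=8; lhs holds on [2,7])
  i=3: ✓ (rhs at j=8; lhs holds on [3,7])
  i=4: ✗ (no rhs in [9,10])
  i=5: ✓ (rhs at j=11; lhs holds on [5,10])
  i=6: ✓ (rhs at j=11; lhs holds on [6,10])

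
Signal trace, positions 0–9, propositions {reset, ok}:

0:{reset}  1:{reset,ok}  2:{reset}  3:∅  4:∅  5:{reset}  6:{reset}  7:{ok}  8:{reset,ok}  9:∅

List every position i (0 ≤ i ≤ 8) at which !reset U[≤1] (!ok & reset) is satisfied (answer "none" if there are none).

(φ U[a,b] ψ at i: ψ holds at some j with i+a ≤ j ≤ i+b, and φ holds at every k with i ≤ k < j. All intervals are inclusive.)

0, 2, 4, 5, 6

Evaluate at each i in [0,8]:
  i=0: ✓ (rhs at j=0)
  i=1: ✗ (lhs fails at k=1 before rhs at j=2)
  i=2: ✓ (rhs at j=2)
  i=3: ✗ (no rhs in [3,4])
  i=4: ✓ (rhs at j=5; lhs holds on [4,4])
  i=5: ✓ (rhs at j=5)
  i=6: ✓ (rhs at j=6)
  i=7: ✗ (no rhs in [7,8])
  i=8: ✗ (no rhs in [8,9])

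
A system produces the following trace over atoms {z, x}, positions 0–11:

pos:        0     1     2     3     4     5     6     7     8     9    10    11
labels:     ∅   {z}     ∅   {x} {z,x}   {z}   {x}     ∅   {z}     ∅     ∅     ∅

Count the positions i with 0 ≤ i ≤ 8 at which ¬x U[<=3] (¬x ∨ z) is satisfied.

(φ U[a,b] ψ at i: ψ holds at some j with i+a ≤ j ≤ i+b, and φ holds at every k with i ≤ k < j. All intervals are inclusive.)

Evaluate at each i in [0,8]:
  i=0: ✓ (rhs at j=0)
  i=1: ✓ (rhs at j=1)
  i=2: ✓ (rhs at j=2)
  i=3: ✗ (lhs fails at k=3 before rhs at j=4)
  i=4: ✓ (rhs at j=4)
  i=5: ✓ (rhs at j=5)
  i=6: ✗ (lhs fails at k=6 before rhs at j=7)
  i=7: ✓ (rhs at j=7)
  i=8: ✓ (rhs at j=8)
Positions where it holds: {0, 1, 2, 4, 5, 7, 8} → 7.

7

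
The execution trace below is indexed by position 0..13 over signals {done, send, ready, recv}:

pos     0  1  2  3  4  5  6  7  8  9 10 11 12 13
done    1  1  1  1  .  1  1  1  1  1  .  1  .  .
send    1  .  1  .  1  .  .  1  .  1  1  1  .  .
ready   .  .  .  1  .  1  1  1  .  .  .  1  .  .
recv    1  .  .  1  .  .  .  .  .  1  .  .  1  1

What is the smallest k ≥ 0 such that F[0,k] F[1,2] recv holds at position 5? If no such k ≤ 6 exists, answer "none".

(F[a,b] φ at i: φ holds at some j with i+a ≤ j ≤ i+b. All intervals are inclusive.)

2

Scan j = 5,6,… for F[1,2] recv:
  j=5: fails
  j=6: fails
  j=7: holds
First hit at j=7, so smallest k = 7-5 = 2.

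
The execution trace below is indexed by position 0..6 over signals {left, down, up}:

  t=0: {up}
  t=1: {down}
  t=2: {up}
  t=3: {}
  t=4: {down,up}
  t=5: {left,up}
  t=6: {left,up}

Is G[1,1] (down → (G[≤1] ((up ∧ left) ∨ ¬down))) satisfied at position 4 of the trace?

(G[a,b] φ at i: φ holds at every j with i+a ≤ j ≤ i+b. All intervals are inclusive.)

Check (down → (G[≤1] ((up ∧ left) ∨ ¬down))) at every j in [5,5]:
  j=5: antecedent false → ✓
All positions satisfy it → formula holds.

True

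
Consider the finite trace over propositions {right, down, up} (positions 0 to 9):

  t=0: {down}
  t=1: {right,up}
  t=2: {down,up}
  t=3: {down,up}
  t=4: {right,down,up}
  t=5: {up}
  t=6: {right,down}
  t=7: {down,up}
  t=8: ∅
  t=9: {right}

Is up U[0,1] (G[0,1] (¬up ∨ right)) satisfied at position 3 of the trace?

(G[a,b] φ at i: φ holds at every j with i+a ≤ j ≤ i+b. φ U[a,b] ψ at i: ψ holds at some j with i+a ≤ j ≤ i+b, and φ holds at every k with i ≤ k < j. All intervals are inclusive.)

No

Need some j in [3,4] with G[0,1] (¬up ∨ right), and up at every k in [3,j-1].
  j=3: G[0,1] (¬up ∨ right) — fails at 3.
  j=4: G[0,1] (¬up ∨ right) — fails at 5.
No j in the window works → until fails.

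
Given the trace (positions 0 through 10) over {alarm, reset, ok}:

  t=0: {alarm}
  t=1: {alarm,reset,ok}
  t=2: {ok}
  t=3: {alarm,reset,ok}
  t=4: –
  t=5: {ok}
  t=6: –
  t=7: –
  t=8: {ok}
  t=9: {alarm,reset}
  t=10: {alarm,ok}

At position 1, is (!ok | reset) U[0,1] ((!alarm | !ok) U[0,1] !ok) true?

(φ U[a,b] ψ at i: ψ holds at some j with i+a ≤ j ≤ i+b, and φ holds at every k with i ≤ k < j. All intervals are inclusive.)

Does not hold

Need some j in [1,2] with ((!alarm | !ok) U[0,1] !ok), and (!ok | reset) at every k in [1,j-1].
  j=1: ((!alarm | !ok) U[0,1] !ok) — fails.
  j=2: ((!alarm | !ok) U[0,1] !ok) — fails.
No j in the window works → until fails.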